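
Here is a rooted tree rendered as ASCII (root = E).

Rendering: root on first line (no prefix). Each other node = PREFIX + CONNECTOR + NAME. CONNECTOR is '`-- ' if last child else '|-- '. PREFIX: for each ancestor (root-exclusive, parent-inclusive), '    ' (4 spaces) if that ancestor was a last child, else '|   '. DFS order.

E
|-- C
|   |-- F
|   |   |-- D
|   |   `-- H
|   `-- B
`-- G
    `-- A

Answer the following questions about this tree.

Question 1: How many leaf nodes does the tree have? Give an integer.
Answer: 4

Derivation:
Leaves (nodes with no children): A, B, D, H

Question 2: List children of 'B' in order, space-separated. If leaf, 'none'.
Node B's children (from adjacency): (leaf)

Answer: none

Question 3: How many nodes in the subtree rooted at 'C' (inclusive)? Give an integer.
Subtree rooted at C contains: B, C, D, F, H
Count = 5

Answer: 5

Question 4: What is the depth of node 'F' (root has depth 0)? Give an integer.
Path from root to F: E -> C -> F
Depth = number of edges = 2

Answer: 2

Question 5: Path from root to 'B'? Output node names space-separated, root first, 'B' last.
Answer: E C B

Derivation:
Walk down from root: E -> C -> B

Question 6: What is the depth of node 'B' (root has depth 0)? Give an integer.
Path from root to B: E -> C -> B
Depth = number of edges = 2

Answer: 2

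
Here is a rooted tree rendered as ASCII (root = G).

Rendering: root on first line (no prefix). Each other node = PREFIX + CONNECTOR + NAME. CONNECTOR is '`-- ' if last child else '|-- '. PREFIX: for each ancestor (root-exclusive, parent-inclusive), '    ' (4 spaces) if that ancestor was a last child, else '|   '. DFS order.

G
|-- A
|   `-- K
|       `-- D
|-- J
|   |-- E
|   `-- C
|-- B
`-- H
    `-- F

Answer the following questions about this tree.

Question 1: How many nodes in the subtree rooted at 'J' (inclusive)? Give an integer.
Answer: 3

Derivation:
Subtree rooted at J contains: C, E, J
Count = 3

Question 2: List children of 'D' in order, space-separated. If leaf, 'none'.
Answer: none

Derivation:
Node D's children (from adjacency): (leaf)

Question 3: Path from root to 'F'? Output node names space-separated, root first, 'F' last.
Answer: G H F

Derivation:
Walk down from root: G -> H -> F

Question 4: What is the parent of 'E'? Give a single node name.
Scan adjacency: E appears as child of J

Answer: J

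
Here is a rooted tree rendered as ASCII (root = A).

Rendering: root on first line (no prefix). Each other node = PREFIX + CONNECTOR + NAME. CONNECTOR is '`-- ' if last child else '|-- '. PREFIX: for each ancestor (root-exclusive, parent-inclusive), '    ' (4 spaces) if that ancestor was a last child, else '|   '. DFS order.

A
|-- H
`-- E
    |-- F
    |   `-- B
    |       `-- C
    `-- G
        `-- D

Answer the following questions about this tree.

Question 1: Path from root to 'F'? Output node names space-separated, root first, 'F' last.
Answer: A E F

Derivation:
Walk down from root: A -> E -> F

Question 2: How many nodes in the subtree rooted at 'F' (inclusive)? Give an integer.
Answer: 3

Derivation:
Subtree rooted at F contains: B, C, F
Count = 3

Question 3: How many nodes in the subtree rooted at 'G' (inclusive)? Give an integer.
Answer: 2

Derivation:
Subtree rooted at G contains: D, G
Count = 2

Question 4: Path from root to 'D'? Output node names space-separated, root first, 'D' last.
Walk down from root: A -> E -> G -> D

Answer: A E G D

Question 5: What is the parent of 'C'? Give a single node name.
Scan adjacency: C appears as child of B

Answer: B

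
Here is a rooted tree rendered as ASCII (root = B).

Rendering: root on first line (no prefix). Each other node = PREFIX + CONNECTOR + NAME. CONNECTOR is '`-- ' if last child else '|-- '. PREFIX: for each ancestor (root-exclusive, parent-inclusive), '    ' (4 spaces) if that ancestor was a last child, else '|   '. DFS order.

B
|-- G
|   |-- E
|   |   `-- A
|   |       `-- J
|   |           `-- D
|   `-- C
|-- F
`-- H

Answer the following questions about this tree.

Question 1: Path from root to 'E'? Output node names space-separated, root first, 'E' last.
Walk down from root: B -> G -> E

Answer: B G E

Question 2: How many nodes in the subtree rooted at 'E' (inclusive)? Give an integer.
Subtree rooted at E contains: A, D, E, J
Count = 4

Answer: 4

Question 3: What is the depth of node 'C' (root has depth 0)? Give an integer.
Answer: 2

Derivation:
Path from root to C: B -> G -> C
Depth = number of edges = 2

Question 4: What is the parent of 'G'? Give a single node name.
Answer: B

Derivation:
Scan adjacency: G appears as child of B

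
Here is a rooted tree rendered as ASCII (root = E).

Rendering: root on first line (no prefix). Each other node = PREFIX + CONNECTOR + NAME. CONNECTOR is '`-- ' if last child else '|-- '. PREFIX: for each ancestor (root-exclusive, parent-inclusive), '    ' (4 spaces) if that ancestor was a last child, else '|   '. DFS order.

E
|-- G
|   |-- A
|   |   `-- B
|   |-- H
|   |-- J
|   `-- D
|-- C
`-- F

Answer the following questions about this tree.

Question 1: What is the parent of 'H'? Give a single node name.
Answer: G

Derivation:
Scan adjacency: H appears as child of G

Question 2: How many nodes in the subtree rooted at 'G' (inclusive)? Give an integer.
Answer: 6

Derivation:
Subtree rooted at G contains: A, B, D, G, H, J
Count = 6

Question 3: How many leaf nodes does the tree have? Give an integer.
Answer: 6

Derivation:
Leaves (nodes with no children): B, C, D, F, H, J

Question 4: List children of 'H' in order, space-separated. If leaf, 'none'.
Answer: none

Derivation:
Node H's children (from adjacency): (leaf)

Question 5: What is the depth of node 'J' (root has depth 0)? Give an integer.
Answer: 2

Derivation:
Path from root to J: E -> G -> J
Depth = number of edges = 2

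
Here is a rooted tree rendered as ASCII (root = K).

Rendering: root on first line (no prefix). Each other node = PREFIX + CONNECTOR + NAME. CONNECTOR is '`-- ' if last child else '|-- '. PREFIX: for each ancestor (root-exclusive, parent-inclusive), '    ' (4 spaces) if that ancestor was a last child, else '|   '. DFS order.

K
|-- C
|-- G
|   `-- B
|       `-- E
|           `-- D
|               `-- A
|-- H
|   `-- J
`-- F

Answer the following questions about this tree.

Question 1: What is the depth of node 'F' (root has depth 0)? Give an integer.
Path from root to F: K -> F
Depth = number of edges = 1

Answer: 1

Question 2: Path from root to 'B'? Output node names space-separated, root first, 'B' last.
Walk down from root: K -> G -> B

Answer: K G B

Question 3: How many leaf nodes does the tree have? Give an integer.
Answer: 4

Derivation:
Leaves (nodes with no children): A, C, F, J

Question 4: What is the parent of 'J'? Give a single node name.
Answer: H

Derivation:
Scan adjacency: J appears as child of H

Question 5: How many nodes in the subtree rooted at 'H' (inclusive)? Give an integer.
Answer: 2

Derivation:
Subtree rooted at H contains: H, J
Count = 2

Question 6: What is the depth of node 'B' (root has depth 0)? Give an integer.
Path from root to B: K -> G -> B
Depth = number of edges = 2

Answer: 2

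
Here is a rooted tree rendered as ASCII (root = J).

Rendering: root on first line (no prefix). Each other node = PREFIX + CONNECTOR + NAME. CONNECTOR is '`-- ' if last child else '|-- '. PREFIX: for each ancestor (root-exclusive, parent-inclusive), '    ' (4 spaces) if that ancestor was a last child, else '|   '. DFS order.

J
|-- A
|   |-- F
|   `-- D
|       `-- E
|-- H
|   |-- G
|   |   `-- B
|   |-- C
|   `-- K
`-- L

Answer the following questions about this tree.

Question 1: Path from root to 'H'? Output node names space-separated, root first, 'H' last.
Answer: J H

Derivation:
Walk down from root: J -> H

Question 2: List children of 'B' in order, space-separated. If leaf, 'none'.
Answer: none

Derivation:
Node B's children (from adjacency): (leaf)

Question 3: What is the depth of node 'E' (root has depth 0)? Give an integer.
Path from root to E: J -> A -> D -> E
Depth = number of edges = 3

Answer: 3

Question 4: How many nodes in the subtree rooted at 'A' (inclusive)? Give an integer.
Subtree rooted at A contains: A, D, E, F
Count = 4

Answer: 4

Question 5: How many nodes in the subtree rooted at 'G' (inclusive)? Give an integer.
Subtree rooted at G contains: B, G
Count = 2

Answer: 2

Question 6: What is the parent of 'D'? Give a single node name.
Answer: A

Derivation:
Scan adjacency: D appears as child of A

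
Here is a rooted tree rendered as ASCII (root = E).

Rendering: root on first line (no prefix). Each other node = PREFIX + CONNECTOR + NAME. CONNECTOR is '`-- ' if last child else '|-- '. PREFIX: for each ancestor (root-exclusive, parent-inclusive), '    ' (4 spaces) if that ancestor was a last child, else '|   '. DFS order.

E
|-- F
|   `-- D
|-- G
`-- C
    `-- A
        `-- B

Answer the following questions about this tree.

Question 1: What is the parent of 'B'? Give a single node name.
Scan adjacency: B appears as child of A

Answer: A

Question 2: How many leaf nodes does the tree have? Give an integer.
Leaves (nodes with no children): B, D, G

Answer: 3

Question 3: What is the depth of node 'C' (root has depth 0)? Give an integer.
Answer: 1

Derivation:
Path from root to C: E -> C
Depth = number of edges = 1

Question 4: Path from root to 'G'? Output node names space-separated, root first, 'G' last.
Answer: E G

Derivation:
Walk down from root: E -> G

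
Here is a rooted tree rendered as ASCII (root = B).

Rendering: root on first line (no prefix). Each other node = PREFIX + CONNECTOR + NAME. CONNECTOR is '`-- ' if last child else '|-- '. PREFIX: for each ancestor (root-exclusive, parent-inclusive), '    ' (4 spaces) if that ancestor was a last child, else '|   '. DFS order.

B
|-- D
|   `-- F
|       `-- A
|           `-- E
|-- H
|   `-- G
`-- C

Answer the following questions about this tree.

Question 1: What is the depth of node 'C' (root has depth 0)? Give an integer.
Answer: 1

Derivation:
Path from root to C: B -> C
Depth = number of edges = 1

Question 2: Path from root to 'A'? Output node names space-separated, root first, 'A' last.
Walk down from root: B -> D -> F -> A

Answer: B D F A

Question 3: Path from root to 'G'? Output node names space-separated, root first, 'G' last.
Walk down from root: B -> H -> G

Answer: B H G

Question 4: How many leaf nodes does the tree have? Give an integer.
Leaves (nodes with no children): C, E, G

Answer: 3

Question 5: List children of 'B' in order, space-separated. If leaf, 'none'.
Node B's children (from adjacency): D, H, C

Answer: D H C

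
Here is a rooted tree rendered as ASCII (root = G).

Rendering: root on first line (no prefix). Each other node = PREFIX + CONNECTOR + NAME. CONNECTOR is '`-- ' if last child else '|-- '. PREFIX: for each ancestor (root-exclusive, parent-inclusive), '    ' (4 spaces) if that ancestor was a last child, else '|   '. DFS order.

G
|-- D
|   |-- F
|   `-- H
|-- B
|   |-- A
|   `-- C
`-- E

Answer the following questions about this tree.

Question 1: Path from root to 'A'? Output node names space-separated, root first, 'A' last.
Walk down from root: G -> B -> A

Answer: G B A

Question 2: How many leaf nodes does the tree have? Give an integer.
Answer: 5

Derivation:
Leaves (nodes with no children): A, C, E, F, H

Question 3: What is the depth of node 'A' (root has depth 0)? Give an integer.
Answer: 2

Derivation:
Path from root to A: G -> B -> A
Depth = number of edges = 2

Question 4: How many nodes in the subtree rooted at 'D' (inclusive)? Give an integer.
Subtree rooted at D contains: D, F, H
Count = 3

Answer: 3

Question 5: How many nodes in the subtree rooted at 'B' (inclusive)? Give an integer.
Answer: 3

Derivation:
Subtree rooted at B contains: A, B, C
Count = 3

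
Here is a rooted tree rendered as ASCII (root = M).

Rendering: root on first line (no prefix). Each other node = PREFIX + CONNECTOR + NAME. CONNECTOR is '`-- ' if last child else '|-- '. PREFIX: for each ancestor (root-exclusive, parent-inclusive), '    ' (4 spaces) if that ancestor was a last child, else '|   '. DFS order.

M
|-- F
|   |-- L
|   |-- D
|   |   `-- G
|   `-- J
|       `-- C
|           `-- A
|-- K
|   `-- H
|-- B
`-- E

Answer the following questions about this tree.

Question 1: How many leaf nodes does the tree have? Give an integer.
Answer: 6

Derivation:
Leaves (nodes with no children): A, B, E, G, H, L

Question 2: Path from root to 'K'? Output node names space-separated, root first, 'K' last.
Answer: M K

Derivation:
Walk down from root: M -> K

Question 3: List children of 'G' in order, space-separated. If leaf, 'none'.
Node G's children (from adjacency): (leaf)

Answer: none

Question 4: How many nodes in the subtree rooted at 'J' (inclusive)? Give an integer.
Subtree rooted at J contains: A, C, J
Count = 3

Answer: 3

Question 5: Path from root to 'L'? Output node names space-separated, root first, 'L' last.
Walk down from root: M -> F -> L

Answer: M F L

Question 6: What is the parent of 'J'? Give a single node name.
Scan adjacency: J appears as child of F

Answer: F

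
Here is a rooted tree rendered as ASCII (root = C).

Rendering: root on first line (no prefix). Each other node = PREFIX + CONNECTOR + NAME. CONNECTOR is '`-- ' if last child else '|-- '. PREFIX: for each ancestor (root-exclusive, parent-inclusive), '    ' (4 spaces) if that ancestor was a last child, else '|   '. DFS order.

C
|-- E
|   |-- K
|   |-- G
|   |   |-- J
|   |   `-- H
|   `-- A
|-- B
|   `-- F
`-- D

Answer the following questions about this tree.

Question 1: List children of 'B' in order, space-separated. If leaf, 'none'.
Node B's children (from adjacency): F

Answer: F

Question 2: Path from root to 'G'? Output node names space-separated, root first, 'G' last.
Walk down from root: C -> E -> G

Answer: C E G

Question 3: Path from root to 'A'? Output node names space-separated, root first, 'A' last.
Walk down from root: C -> E -> A

Answer: C E A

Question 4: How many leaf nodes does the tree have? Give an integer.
Answer: 6

Derivation:
Leaves (nodes with no children): A, D, F, H, J, K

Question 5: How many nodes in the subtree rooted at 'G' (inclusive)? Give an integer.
Subtree rooted at G contains: G, H, J
Count = 3

Answer: 3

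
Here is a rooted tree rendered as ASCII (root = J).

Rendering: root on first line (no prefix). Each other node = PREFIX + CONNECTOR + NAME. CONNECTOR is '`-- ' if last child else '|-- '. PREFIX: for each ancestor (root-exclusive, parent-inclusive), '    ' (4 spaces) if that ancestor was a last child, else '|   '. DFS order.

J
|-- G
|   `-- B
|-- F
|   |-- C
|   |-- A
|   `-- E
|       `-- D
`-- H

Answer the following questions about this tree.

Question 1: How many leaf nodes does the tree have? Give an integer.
Leaves (nodes with no children): A, B, C, D, H

Answer: 5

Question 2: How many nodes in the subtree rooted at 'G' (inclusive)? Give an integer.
Answer: 2

Derivation:
Subtree rooted at G contains: B, G
Count = 2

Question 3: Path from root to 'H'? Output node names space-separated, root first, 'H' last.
Walk down from root: J -> H

Answer: J H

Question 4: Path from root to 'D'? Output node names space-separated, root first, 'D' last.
Walk down from root: J -> F -> E -> D

Answer: J F E D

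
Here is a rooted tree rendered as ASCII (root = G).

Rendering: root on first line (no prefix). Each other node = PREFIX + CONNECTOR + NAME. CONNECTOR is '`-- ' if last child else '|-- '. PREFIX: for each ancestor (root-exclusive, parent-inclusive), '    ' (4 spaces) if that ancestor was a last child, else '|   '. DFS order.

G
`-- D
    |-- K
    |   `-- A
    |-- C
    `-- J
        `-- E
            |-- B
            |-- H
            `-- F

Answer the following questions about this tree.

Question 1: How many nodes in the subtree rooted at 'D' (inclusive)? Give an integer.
Answer: 9

Derivation:
Subtree rooted at D contains: A, B, C, D, E, F, H, J, K
Count = 9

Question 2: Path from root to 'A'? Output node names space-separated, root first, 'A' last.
Walk down from root: G -> D -> K -> A

Answer: G D K A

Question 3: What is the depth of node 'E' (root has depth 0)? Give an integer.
Answer: 3

Derivation:
Path from root to E: G -> D -> J -> E
Depth = number of edges = 3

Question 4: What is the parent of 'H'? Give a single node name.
Answer: E

Derivation:
Scan adjacency: H appears as child of E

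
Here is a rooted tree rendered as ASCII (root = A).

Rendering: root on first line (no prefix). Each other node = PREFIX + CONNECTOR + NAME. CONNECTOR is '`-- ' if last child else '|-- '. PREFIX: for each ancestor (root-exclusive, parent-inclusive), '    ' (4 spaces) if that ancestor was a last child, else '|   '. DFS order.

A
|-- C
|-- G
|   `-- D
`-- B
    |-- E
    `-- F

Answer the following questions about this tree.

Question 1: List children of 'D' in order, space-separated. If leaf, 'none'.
Node D's children (from adjacency): (leaf)

Answer: none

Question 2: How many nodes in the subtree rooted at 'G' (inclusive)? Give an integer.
Answer: 2

Derivation:
Subtree rooted at G contains: D, G
Count = 2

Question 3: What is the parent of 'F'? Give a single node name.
Answer: B

Derivation:
Scan adjacency: F appears as child of B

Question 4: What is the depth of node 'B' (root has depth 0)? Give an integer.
Path from root to B: A -> B
Depth = number of edges = 1

Answer: 1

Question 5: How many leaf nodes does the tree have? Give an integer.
Answer: 4

Derivation:
Leaves (nodes with no children): C, D, E, F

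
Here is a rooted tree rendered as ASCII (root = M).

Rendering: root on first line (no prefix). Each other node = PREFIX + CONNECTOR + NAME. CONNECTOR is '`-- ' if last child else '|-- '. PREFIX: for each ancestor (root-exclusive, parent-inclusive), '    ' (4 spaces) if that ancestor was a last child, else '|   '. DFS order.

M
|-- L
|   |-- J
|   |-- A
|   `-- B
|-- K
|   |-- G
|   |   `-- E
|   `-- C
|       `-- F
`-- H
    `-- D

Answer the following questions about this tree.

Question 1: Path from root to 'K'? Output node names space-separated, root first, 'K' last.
Walk down from root: M -> K

Answer: M K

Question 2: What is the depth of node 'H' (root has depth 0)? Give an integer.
Path from root to H: M -> H
Depth = number of edges = 1

Answer: 1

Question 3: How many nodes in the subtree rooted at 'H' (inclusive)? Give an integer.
Answer: 2

Derivation:
Subtree rooted at H contains: D, H
Count = 2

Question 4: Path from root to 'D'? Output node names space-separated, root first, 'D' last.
Answer: M H D

Derivation:
Walk down from root: M -> H -> D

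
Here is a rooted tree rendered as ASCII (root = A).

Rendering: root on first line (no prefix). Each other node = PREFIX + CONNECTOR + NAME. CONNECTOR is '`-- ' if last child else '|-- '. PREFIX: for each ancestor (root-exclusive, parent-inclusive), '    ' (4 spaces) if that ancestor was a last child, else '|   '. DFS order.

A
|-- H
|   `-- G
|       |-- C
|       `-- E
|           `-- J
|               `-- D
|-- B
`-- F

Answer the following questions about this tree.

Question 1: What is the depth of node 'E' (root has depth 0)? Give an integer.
Answer: 3

Derivation:
Path from root to E: A -> H -> G -> E
Depth = number of edges = 3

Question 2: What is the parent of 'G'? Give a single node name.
Answer: H

Derivation:
Scan adjacency: G appears as child of H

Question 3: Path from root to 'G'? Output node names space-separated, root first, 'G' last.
Answer: A H G

Derivation:
Walk down from root: A -> H -> G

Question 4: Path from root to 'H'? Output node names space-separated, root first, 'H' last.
Walk down from root: A -> H

Answer: A H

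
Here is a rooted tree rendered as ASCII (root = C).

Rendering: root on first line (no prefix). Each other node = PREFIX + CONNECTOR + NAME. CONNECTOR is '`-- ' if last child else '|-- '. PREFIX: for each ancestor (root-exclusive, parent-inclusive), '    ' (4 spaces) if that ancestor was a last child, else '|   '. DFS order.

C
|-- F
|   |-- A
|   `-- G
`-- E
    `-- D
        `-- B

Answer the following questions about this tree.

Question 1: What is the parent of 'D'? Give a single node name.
Scan adjacency: D appears as child of E

Answer: E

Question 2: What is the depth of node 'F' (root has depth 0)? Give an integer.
Answer: 1

Derivation:
Path from root to F: C -> F
Depth = number of edges = 1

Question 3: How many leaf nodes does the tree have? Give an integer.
Leaves (nodes with no children): A, B, G

Answer: 3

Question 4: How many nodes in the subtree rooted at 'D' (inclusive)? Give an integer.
Subtree rooted at D contains: B, D
Count = 2

Answer: 2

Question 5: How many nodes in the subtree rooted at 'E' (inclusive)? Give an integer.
Answer: 3

Derivation:
Subtree rooted at E contains: B, D, E
Count = 3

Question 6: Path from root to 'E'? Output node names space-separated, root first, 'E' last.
Answer: C E

Derivation:
Walk down from root: C -> E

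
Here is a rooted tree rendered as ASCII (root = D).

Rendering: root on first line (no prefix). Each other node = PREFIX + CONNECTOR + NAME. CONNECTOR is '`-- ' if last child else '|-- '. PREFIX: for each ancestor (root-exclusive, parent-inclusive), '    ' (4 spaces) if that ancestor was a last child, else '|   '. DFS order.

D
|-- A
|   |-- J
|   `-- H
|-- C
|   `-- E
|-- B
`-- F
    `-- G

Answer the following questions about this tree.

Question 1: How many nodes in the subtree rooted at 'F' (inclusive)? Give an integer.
Answer: 2

Derivation:
Subtree rooted at F contains: F, G
Count = 2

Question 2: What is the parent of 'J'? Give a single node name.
Answer: A

Derivation:
Scan adjacency: J appears as child of A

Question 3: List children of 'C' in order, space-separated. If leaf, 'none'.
Node C's children (from adjacency): E

Answer: E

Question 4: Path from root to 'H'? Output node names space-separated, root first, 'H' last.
Answer: D A H

Derivation:
Walk down from root: D -> A -> H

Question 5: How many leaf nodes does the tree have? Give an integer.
Leaves (nodes with no children): B, E, G, H, J

Answer: 5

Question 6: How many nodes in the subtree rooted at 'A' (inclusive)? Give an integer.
Answer: 3

Derivation:
Subtree rooted at A contains: A, H, J
Count = 3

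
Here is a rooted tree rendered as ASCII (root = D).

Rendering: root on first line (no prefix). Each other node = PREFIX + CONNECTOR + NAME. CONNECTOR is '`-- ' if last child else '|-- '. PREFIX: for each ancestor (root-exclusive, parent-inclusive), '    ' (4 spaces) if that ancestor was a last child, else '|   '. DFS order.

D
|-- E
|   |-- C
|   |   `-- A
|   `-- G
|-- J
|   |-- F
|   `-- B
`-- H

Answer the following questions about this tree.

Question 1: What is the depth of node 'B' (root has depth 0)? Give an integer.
Path from root to B: D -> J -> B
Depth = number of edges = 2

Answer: 2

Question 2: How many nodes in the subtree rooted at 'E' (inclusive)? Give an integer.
Answer: 4

Derivation:
Subtree rooted at E contains: A, C, E, G
Count = 4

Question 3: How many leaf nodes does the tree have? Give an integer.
Leaves (nodes with no children): A, B, F, G, H

Answer: 5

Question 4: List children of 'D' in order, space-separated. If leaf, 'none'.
Node D's children (from adjacency): E, J, H

Answer: E J H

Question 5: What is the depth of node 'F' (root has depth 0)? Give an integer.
Answer: 2

Derivation:
Path from root to F: D -> J -> F
Depth = number of edges = 2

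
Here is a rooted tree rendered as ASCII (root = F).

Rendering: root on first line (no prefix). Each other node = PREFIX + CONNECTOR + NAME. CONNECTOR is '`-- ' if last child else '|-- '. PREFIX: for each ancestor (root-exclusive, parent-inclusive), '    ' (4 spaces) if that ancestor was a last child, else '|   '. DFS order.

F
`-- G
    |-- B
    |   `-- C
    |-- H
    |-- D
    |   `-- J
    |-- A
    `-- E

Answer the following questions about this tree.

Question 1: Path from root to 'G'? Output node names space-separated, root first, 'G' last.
Answer: F G

Derivation:
Walk down from root: F -> G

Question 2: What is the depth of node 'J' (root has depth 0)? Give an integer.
Path from root to J: F -> G -> D -> J
Depth = number of edges = 3

Answer: 3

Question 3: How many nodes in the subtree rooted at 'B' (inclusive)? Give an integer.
Answer: 2

Derivation:
Subtree rooted at B contains: B, C
Count = 2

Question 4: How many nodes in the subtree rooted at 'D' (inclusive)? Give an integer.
Subtree rooted at D contains: D, J
Count = 2

Answer: 2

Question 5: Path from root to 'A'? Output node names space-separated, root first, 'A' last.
Answer: F G A

Derivation:
Walk down from root: F -> G -> A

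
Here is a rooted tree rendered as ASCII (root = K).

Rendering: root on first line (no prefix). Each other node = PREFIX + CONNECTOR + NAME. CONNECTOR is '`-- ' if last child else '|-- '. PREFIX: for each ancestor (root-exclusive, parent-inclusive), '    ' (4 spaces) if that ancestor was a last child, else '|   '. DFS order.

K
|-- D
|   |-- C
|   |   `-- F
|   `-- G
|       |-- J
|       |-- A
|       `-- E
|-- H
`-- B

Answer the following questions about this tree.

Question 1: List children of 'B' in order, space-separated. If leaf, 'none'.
Answer: none

Derivation:
Node B's children (from adjacency): (leaf)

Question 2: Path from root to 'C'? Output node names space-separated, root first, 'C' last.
Walk down from root: K -> D -> C

Answer: K D C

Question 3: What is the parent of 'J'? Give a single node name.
Answer: G

Derivation:
Scan adjacency: J appears as child of G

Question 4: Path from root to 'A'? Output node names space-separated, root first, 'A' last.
Walk down from root: K -> D -> G -> A

Answer: K D G A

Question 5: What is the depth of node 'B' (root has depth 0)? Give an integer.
Path from root to B: K -> B
Depth = number of edges = 1

Answer: 1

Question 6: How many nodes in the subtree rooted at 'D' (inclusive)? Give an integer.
Answer: 7

Derivation:
Subtree rooted at D contains: A, C, D, E, F, G, J
Count = 7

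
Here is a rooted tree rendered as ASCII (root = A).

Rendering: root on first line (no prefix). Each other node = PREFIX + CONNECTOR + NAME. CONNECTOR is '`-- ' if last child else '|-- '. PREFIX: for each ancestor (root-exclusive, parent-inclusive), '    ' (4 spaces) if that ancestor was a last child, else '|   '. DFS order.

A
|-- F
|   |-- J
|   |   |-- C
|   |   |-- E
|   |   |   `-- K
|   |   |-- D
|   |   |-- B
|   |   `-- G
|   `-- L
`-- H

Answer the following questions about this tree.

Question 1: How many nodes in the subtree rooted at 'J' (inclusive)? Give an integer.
Answer: 7

Derivation:
Subtree rooted at J contains: B, C, D, E, G, J, K
Count = 7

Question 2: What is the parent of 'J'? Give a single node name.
Answer: F

Derivation:
Scan adjacency: J appears as child of F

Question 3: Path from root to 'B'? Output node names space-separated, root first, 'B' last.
Answer: A F J B

Derivation:
Walk down from root: A -> F -> J -> B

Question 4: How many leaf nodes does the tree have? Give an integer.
Answer: 7

Derivation:
Leaves (nodes with no children): B, C, D, G, H, K, L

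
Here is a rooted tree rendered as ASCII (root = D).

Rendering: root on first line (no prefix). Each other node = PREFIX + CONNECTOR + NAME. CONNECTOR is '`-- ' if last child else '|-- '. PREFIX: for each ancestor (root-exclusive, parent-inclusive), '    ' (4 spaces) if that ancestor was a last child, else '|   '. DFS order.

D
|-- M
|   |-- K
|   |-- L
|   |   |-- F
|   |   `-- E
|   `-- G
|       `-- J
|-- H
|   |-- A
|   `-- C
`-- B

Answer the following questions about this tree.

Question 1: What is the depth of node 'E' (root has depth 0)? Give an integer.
Answer: 3

Derivation:
Path from root to E: D -> M -> L -> E
Depth = number of edges = 3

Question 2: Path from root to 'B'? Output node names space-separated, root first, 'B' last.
Walk down from root: D -> B

Answer: D B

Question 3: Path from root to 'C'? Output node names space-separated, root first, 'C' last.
Answer: D H C

Derivation:
Walk down from root: D -> H -> C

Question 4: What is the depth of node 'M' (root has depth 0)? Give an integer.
Answer: 1

Derivation:
Path from root to M: D -> M
Depth = number of edges = 1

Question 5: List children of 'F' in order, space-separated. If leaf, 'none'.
Answer: none

Derivation:
Node F's children (from adjacency): (leaf)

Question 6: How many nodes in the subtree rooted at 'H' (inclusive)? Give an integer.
Subtree rooted at H contains: A, C, H
Count = 3

Answer: 3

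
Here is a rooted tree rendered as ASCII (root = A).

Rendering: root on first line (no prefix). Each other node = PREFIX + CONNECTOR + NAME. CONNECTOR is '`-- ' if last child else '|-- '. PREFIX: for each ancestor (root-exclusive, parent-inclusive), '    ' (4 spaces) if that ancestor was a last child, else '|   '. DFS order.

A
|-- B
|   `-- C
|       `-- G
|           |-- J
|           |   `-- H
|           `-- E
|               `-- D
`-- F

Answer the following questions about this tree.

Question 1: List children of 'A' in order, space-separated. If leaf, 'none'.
Node A's children (from adjacency): B, F

Answer: B F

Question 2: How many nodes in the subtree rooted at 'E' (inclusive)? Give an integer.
Subtree rooted at E contains: D, E
Count = 2

Answer: 2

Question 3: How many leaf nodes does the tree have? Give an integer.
Answer: 3

Derivation:
Leaves (nodes with no children): D, F, H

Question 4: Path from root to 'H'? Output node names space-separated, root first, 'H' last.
Answer: A B C G J H

Derivation:
Walk down from root: A -> B -> C -> G -> J -> H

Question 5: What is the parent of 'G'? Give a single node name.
Scan adjacency: G appears as child of C

Answer: C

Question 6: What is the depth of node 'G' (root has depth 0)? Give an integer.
Answer: 3

Derivation:
Path from root to G: A -> B -> C -> G
Depth = number of edges = 3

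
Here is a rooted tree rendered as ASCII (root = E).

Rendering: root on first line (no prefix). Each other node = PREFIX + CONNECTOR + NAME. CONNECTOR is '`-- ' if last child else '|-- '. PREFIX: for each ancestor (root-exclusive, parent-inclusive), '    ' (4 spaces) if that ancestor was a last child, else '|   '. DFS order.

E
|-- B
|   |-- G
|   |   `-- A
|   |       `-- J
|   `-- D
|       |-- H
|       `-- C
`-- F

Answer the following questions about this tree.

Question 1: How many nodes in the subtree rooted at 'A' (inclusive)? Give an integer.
Answer: 2

Derivation:
Subtree rooted at A contains: A, J
Count = 2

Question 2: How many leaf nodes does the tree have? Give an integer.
Answer: 4

Derivation:
Leaves (nodes with no children): C, F, H, J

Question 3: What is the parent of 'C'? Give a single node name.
Answer: D

Derivation:
Scan adjacency: C appears as child of D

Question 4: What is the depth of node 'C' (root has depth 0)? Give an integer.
Answer: 3

Derivation:
Path from root to C: E -> B -> D -> C
Depth = number of edges = 3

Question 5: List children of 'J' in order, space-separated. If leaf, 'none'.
Node J's children (from adjacency): (leaf)

Answer: none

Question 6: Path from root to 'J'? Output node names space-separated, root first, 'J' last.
Walk down from root: E -> B -> G -> A -> J

Answer: E B G A J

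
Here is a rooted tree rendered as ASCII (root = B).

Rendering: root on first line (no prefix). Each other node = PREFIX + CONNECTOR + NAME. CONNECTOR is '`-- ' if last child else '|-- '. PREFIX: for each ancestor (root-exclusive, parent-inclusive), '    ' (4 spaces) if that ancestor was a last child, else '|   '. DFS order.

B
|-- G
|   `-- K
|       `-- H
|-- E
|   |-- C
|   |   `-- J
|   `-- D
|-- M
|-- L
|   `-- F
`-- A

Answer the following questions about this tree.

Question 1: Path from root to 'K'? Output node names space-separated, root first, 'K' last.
Answer: B G K

Derivation:
Walk down from root: B -> G -> K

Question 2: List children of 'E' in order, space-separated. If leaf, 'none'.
Answer: C D

Derivation:
Node E's children (from adjacency): C, D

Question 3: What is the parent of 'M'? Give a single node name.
Answer: B

Derivation:
Scan adjacency: M appears as child of B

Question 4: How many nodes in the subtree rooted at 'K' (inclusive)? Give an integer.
Answer: 2

Derivation:
Subtree rooted at K contains: H, K
Count = 2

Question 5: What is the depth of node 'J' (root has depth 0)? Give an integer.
Answer: 3

Derivation:
Path from root to J: B -> E -> C -> J
Depth = number of edges = 3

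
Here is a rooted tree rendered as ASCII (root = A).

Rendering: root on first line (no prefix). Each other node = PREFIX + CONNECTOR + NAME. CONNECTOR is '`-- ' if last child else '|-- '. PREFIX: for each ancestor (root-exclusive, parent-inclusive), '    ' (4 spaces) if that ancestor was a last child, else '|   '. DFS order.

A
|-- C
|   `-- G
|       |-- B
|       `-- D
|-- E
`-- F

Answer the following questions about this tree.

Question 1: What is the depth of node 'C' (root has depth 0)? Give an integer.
Answer: 1

Derivation:
Path from root to C: A -> C
Depth = number of edges = 1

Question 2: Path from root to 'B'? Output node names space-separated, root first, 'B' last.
Walk down from root: A -> C -> G -> B

Answer: A C G B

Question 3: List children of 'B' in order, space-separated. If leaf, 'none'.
Node B's children (from adjacency): (leaf)

Answer: none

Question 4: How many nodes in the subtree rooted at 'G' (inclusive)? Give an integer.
Answer: 3

Derivation:
Subtree rooted at G contains: B, D, G
Count = 3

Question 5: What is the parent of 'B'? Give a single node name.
Scan adjacency: B appears as child of G

Answer: G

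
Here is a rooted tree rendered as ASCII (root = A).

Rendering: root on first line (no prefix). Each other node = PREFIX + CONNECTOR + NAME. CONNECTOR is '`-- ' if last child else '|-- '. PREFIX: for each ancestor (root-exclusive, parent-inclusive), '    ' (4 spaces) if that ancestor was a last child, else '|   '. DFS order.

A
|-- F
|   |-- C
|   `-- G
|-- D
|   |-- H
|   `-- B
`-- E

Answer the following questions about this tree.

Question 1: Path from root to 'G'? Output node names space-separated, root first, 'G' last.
Walk down from root: A -> F -> G

Answer: A F G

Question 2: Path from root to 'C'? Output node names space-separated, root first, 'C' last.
Walk down from root: A -> F -> C

Answer: A F C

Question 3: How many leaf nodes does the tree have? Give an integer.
Leaves (nodes with no children): B, C, E, G, H

Answer: 5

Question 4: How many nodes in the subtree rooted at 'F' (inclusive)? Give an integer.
Subtree rooted at F contains: C, F, G
Count = 3

Answer: 3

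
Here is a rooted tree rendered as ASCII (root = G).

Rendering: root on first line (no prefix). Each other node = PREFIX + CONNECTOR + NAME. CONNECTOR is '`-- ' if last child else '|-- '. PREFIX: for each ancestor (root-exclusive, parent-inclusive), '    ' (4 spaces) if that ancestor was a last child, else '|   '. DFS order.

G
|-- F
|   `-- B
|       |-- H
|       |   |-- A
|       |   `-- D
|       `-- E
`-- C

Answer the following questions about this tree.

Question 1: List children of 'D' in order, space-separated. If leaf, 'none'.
Answer: none

Derivation:
Node D's children (from adjacency): (leaf)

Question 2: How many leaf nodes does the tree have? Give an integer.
Leaves (nodes with no children): A, C, D, E

Answer: 4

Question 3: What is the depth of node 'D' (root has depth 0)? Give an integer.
Path from root to D: G -> F -> B -> H -> D
Depth = number of edges = 4

Answer: 4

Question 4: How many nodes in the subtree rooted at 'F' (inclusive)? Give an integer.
Answer: 6

Derivation:
Subtree rooted at F contains: A, B, D, E, F, H
Count = 6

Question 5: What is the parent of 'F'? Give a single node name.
Answer: G

Derivation:
Scan adjacency: F appears as child of G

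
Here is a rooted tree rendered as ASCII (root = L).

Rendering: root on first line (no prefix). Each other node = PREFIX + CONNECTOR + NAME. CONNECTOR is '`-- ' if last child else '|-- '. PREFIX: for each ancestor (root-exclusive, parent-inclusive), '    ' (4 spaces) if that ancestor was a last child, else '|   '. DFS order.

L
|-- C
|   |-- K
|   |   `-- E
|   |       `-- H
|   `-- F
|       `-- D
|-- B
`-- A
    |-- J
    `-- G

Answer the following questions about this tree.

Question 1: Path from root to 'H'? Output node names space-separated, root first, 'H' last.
Walk down from root: L -> C -> K -> E -> H

Answer: L C K E H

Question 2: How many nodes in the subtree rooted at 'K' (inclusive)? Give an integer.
Subtree rooted at K contains: E, H, K
Count = 3

Answer: 3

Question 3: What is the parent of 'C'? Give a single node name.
Scan adjacency: C appears as child of L

Answer: L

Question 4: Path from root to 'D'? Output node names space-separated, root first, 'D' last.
Walk down from root: L -> C -> F -> D

Answer: L C F D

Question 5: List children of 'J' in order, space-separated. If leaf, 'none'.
Answer: none

Derivation:
Node J's children (from adjacency): (leaf)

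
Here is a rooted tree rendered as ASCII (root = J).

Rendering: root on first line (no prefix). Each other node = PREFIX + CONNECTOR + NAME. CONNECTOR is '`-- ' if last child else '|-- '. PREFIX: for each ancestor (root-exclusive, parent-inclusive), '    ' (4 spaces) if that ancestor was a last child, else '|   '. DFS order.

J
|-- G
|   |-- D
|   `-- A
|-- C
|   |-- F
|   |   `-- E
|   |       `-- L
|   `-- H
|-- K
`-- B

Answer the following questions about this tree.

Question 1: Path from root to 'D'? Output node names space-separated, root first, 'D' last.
Walk down from root: J -> G -> D

Answer: J G D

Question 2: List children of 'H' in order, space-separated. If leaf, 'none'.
Answer: none

Derivation:
Node H's children (from adjacency): (leaf)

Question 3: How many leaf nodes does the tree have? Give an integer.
Answer: 6

Derivation:
Leaves (nodes with no children): A, B, D, H, K, L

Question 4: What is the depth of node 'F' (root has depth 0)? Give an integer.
Path from root to F: J -> C -> F
Depth = number of edges = 2

Answer: 2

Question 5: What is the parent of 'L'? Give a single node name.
Scan adjacency: L appears as child of E

Answer: E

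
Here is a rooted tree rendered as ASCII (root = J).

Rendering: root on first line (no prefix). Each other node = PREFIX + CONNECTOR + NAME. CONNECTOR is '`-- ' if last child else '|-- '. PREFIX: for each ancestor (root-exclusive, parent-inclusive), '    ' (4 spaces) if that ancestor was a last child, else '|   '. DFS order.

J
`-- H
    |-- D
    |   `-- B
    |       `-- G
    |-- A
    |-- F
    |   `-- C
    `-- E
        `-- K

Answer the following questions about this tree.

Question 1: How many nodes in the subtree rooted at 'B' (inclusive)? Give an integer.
Subtree rooted at B contains: B, G
Count = 2

Answer: 2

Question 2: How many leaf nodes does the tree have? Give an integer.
Leaves (nodes with no children): A, C, G, K

Answer: 4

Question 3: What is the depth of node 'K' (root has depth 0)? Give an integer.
Path from root to K: J -> H -> E -> K
Depth = number of edges = 3

Answer: 3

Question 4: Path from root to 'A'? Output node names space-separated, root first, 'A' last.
Answer: J H A

Derivation:
Walk down from root: J -> H -> A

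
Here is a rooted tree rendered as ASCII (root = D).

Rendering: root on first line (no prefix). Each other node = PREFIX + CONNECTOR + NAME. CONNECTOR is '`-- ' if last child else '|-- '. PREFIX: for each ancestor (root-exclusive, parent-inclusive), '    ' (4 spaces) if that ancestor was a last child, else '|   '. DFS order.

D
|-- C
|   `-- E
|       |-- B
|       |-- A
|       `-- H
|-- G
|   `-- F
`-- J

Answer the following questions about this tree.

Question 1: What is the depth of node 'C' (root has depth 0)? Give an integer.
Path from root to C: D -> C
Depth = number of edges = 1

Answer: 1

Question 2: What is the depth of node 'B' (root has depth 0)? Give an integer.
Answer: 3

Derivation:
Path from root to B: D -> C -> E -> B
Depth = number of edges = 3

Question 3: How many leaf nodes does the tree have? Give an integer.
Answer: 5

Derivation:
Leaves (nodes with no children): A, B, F, H, J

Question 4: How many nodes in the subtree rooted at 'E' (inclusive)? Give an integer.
Subtree rooted at E contains: A, B, E, H
Count = 4

Answer: 4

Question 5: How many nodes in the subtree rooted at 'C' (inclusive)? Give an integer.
Subtree rooted at C contains: A, B, C, E, H
Count = 5

Answer: 5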